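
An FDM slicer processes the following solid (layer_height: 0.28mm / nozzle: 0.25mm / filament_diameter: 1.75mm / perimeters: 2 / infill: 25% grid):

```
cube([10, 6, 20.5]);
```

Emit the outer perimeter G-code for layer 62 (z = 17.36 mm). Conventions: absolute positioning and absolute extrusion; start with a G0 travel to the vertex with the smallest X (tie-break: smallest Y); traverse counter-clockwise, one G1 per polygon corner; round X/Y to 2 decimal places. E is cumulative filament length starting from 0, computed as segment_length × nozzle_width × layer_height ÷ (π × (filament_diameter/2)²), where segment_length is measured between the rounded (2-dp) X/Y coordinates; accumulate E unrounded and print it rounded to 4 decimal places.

G0 X0.00 Y0.00 Z17.36
G1 X10.00 Y0.00 E0.2910
G1 X10.00 Y6.00 E0.4656
G1 X0.00 Y6.00 E0.7567
G1 X0.00 Y0.00 E0.9313

At z = 17.36 mm: the cube (footprint 10×6) is included at this height. The outline is a single polygon with 4 vertices. Extrusion per mm of travel: 0.25 × 0.28 / (π × 0.875²) = 0.029103. Accumulating E over each segment gives final E = 0.9313.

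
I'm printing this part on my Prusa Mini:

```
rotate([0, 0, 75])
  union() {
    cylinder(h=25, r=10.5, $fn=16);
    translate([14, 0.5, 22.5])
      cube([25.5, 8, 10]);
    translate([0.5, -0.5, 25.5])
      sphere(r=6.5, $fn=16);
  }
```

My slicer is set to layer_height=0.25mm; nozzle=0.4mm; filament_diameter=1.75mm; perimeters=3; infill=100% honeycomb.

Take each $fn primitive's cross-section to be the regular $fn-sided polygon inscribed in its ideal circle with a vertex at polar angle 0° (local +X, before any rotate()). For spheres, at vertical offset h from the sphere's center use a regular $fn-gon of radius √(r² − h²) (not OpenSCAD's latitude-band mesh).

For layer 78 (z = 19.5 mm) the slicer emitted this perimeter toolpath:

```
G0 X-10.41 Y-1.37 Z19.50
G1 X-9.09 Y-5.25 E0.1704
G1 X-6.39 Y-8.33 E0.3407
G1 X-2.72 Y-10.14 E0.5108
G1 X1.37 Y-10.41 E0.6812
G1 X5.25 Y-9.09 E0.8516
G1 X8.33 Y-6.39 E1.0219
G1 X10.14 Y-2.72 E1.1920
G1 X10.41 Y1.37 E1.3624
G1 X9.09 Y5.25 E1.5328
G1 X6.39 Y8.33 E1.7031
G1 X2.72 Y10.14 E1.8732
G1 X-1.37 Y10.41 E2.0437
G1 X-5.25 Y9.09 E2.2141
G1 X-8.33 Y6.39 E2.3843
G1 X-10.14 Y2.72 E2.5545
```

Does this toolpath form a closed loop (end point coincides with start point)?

no

Start point (G0): (-10.41, -1.37). End point (last G1): the path does not return to the start — open.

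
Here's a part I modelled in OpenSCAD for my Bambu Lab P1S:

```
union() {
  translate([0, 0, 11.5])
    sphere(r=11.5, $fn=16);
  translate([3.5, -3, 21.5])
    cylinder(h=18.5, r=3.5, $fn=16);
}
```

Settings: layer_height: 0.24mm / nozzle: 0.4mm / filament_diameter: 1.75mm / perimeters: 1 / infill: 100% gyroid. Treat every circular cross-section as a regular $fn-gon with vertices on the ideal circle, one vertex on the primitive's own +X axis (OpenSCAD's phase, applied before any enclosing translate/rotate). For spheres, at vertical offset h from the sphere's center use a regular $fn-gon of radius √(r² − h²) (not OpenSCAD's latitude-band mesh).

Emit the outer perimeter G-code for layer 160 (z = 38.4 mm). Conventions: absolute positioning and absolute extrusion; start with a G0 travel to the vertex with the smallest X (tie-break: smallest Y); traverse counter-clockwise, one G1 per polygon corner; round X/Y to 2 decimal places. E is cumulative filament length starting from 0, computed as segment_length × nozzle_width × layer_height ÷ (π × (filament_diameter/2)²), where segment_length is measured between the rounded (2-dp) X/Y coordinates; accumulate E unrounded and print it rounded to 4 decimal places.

At z = 38.4 mm: the sphere is absent (|z−center|=26.900 > r=11.5); the r=3.5 cylinder at (3.5, -3) contributes a regular 16-gon of circumradius 3.5; Merging all regions: only the r=3.5 cylinder at (3.5, -3) is present, so the union is just that shape — 1 connected region. The outline is a single polygon with 16 vertices. Extrusion per mm of travel: 0.4 × 0.24 / (π × 0.875²) = 0.039912. Accumulating E over each segment gives final E = 0.8713.

G0 X0.00 Y-3.00 Z38.40
G1 X0.27 Y-4.34 E0.0546
G1 X1.03 Y-5.47 E0.1089
G1 X2.16 Y-6.23 E0.1633
G1 X3.50 Y-6.50 E0.2178
G1 X4.84 Y-6.23 E0.2724
G1 X5.97 Y-5.47 E0.3267
G1 X6.73 Y-4.34 E0.3811
G1 X7.00 Y-3.00 E0.4356
G1 X6.73 Y-1.66 E0.4902
G1 X5.97 Y-0.53 E0.5445
G1 X4.84 Y0.23 E0.5989
G1 X3.50 Y0.50 E0.6535
G1 X2.16 Y0.23 E0.7080
G1 X1.03 Y-0.53 E0.7624
G1 X0.27 Y-1.66 E0.8167
G1 X0.00 Y-3.00 E0.8713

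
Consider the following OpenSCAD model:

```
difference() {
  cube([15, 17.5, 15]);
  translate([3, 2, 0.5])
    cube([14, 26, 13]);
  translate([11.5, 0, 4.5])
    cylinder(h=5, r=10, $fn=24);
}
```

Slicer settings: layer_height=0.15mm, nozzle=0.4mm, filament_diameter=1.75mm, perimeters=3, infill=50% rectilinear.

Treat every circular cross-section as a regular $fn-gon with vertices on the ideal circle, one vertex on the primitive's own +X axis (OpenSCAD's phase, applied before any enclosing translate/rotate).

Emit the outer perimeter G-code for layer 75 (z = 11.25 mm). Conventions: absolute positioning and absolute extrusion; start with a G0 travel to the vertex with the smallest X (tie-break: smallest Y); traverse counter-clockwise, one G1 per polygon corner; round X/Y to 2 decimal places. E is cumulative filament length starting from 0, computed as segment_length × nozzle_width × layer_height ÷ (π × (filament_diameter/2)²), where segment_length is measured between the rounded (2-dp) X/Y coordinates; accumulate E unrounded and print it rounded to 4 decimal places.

At z = 11.25 mm: the cube is present — its section is the full 15×17.5 rectangle; the 14×26 cube at (3, 2) contributes its full rectangle; the cylinder at (11.5, 0) is absent (z outside [4.5, 9.5]); Taking the first minus the rest: starting from the 15×17.5 cube, the 14×26 cube at (3, 2) partially overlaps it — only the 186.00 mm² overlap (of its 364.00 mm²) is removed, clipping the outline — 1 connected region. The outline is a single polygon with 6 vertices. Extrusion per mm of travel: 0.4 × 0.15 / (π × 0.875²) = 0.024945. Accumulating E over each segment gives final E = 1.6214.

G0 X0.00 Y0.00 Z11.25
G1 X15.00 Y0.00 E0.3742
G1 X15.00 Y2.00 E0.4241
G1 X3.00 Y2.00 E0.7234
G1 X3.00 Y17.50 E1.1101
G1 X0.00 Y17.50 E1.1849
G1 X0.00 Y0.00 E1.6214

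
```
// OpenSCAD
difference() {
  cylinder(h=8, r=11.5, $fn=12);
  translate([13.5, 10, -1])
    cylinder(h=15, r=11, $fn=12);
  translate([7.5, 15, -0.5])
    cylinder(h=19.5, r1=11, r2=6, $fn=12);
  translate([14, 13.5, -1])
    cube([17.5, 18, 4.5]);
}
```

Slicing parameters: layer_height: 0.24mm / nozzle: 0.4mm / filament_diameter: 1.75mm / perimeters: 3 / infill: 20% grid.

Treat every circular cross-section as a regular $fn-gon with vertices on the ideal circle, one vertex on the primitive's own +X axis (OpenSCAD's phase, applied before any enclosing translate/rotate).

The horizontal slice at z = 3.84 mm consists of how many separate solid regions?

1

At z = 3.84 mm: the cylinder: section is a regular 12-gon, circumradius r=11.5; the cylinder at (13.5, 10): section is a regular 12-gon, circumradius r=11; the cone at (7.5, 15) (r1=11→r2=6) has section circumradius 9.887 here — a regular 12-gon; the cube at (14, 13.5) is not intersected at this z (z outside [-1, 3.5]); Subtracting the remaining from the first: starting from the r=11.5 cylinder, the r=11 cylinder at (13.5, 10) partially overlaps it — only the 50.45 mm² overlap (of its 363.00 mm²) is removed, clipping the outline; the cone at (7.5, 15) partially overlaps it — only the 12.57 mm² overlap (of its 293.27 mm²) is removed, clipping the outline — 1 connected region. The result has 1 disconnected region.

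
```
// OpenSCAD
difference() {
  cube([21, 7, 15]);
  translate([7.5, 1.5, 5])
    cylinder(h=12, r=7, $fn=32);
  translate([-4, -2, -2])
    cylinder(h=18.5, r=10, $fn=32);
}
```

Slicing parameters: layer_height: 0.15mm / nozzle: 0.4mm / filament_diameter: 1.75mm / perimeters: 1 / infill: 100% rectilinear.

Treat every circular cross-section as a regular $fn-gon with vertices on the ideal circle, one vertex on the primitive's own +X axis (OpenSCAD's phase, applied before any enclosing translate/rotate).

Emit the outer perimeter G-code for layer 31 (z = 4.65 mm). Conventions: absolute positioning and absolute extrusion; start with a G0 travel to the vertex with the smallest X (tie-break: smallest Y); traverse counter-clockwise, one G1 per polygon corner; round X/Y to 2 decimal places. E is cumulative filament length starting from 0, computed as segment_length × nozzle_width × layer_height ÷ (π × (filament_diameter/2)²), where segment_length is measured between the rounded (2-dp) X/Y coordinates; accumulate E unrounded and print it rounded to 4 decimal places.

G0 X0.27 Y7.00 Z4.65
G1 X1.56 Y6.31 E0.0365
G1 X3.07 Y5.07 E0.0852
G1 X4.31 Y3.56 E0.1340
G1 X5.24 Y1.83 E0.1830
G1 X5.79 Y0.00 E0.2306
G1 X21.00 Y0.00 E0.6101
G1 X21.00 Y7.00 E0.7847
G1 X0.27 Y7.00 E1.3018

At z = 4.65 mm: the cube (footprint 21×7) is included at this height; the cylinder at (7.5, 1.5) is not intersected at this z (z outside [5, 17]); the r=10 cylinder at (-4, -2) contributes a regular 32-gon of circumradius 10; After the difference (first − rest): starting from the 21×7 cube, the r=10 cylinder at (-4, -2) partially overlaps it — only the 27.43 mm² overlap (of its 312.14 mm²) is removed, clipping the outline — 1 connected region. The outline is a single polygon with 8 vertices. Extrusion per mm of travel: 0.4 × 0.15 / (π × 0.875²) = 0.024945. Accumulating E over each segment gives final E = 1.3018.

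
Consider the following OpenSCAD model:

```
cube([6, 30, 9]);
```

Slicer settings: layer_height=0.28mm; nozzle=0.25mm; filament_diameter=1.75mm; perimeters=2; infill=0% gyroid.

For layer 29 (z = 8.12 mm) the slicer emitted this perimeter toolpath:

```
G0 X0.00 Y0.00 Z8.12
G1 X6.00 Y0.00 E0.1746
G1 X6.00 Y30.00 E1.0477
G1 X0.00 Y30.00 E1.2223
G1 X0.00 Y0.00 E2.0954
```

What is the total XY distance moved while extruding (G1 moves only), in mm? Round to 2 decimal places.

72.00 mm

Sum the Euclidean lengths of each G1 segment: total = 72.00 mm.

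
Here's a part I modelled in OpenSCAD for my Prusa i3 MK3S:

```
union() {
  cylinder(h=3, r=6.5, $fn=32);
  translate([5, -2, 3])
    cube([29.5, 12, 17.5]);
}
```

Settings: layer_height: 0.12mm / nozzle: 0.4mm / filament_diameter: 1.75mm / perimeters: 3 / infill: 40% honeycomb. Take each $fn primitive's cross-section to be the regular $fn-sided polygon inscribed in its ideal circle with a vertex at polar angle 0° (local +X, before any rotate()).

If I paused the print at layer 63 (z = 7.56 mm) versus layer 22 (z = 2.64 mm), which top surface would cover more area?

Layer 63 (z = 7.56): the cylinder is absent (z outside [0, 3]); the 29.5×12 cube at (5, -2) contributes its full rectangle (area 354.00 mm²); Merging all regions: only the 29.5×12 cube at (5, -2) is present, so the union is just that shape — area = 354.00 mm². So its area = 354.00 mm². Layer 22 (z = 2.64): the cylinder: section is a regular 32-gon, circumradius r=6.5 (area = (32/2)·6.500²·sin(360°/32) = 131.88 mm²); the cube at (5, -2) is not intersected at this z (z outside [3, 20.5]); Merging all regions: only the r=6.5 cylinder is present, so the union is just that shape — area = 131.88 mm². So its area = 131.88 mm². Layer 63 is larger (354.00 vs 131.88 mm²).

layer 63 (z = 7.56 mm)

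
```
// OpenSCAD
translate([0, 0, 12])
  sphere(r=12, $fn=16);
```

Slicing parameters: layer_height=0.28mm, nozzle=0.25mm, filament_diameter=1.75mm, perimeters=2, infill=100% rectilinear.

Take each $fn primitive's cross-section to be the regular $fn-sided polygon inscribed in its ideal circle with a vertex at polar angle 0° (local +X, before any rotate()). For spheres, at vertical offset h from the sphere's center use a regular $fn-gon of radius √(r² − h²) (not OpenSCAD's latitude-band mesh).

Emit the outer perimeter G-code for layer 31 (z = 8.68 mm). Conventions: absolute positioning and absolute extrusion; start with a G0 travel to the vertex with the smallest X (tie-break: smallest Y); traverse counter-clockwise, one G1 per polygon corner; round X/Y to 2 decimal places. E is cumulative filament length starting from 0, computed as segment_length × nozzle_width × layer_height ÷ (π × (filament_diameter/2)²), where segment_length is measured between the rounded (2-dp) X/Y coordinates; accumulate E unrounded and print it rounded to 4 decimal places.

G0 X-11.53 Y0.00 Z8.68
G1 X-10.65 Y-4.41 E0.1309
G1 X-8.15 Y-8.15 E0.2618
G1 X-4.41 Y-10.65 E0.3927
G1 X0.00 Y-11.53 E0.5236
G1 X4.41 Y-10.65 E0.6545
G1 X8.15 Y-8.15 E0.7854
G1 X10.65 Y-4.41 E0.9163
G1 X11.53 Y0.00 E1.0472
G1 X10.65 Y4.41 E1.1781
G1 X8.15 Y8.15 E1.3090
G1 X4.41 Y10.65 E1.4399
G1 X0.00 Y11.53 E1.5708
G1 X-4.41 Y10.65 E1.7016
G1 X-8.15 Y8.15 E1.8326
G1 X-10.65 Y4.41 E1.9635
G1 X-11.53 Y0.00 E2.0944

At z = 8.68 mm: the r=12 sphere slices to a regular 16-gon of circumradius 11.532 (√(r²−h²) with h=3.32 from center). The outline is a single polygon with 16 vertices. Extrusion per mm of travel: 0.25 × 0.28 / (π × 0.875²) = 0.029103. Accumulating E over each segment gives final E = 2.0944.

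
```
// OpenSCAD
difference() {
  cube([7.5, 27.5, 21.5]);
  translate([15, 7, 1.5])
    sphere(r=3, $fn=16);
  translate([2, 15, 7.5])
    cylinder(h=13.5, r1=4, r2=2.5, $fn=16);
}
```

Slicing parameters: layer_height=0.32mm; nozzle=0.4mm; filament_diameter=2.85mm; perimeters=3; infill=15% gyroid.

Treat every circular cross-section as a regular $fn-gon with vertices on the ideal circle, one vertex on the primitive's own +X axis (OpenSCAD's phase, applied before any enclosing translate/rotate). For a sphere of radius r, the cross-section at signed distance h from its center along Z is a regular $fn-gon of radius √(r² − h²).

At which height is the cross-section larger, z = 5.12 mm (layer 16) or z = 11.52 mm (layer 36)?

Layer 16 (z = 5.12): the cube is present — its section is the full 7.5×27.5 rectangle (area 206.25 mm²); the sphere at (15, 7) is absent (|z−center|=3.620 > r=3); the cone at (2, 15) is not intersected at this z (z outside [7.5, 21]); Taking the first minus the rest: none of the subtracted shapes is present at this height, so the 7.5×27.5 cube is unchanged — area = 206.25 mm². So its area = 206.25 mm². Layer 36 (z = 11.52): the cube is present — its section is the full 7.5×27.5 rectangle (area 206.25 mm²); the sphere at (15, 7) does not reach this height (|z−center|=10.020 > r=3); the cone at (2, 15) (r1=4→r2=2.5) has section circumradius 3.553 here — a regular 16-gon (area = (16/2)·3.553²·sin(360°/16) = 38.65 mm²); After the difference (first − rest): starting from the 7.5×27.5 cube (206.25 mm²), the cone at (2, 15) partially overlaps it — only the 32.55 mm² overlap (of its 38.65 mm²) is removed, clipping the outline — area = 173.70 mm². So its area = 173.70 mm². Layer 16 is larger (206.25 vs 173.70 mm²).

layer 16 (z = 5.12 mm)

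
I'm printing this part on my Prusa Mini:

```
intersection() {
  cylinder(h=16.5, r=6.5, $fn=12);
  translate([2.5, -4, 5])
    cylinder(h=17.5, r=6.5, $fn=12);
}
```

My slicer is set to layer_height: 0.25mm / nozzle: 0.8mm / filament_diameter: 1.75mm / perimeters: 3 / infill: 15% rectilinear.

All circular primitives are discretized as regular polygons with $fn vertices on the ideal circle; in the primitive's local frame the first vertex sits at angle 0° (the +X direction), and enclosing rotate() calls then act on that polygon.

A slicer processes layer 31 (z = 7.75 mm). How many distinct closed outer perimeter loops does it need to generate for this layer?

1

At z = 7.75 mm: the r=6.5 cylinder gives a regular 12-gon of circumradius 6.5 (constant along its height); the r=6.5 cylinder at (2.5, -4) gives a regular 12-gon of circumradius 6.5 (constant along its height); Taking the intersection: the r=6.5 cylinder at (2.5, -4) partially overlaps the r=6.5 cylinder; clipping to the common part keeps 68.39 mm² — 1 connected region. The result has 1 disconnected region.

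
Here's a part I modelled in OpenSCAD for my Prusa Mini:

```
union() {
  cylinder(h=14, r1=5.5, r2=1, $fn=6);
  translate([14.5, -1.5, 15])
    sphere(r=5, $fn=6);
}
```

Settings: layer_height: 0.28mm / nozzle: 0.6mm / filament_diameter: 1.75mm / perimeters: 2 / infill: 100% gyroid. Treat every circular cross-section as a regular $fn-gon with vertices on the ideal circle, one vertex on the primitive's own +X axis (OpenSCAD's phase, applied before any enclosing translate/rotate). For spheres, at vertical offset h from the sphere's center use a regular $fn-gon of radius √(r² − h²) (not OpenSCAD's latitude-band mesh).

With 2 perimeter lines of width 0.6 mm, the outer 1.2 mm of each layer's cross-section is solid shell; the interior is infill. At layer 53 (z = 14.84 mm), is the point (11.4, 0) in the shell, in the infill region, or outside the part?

shell

At z = 14.84 mm: the cone does not reach this height (z outside [0, 14]); the sphere at (14.5, -1.5): section is a regular 6-gon, circumradius = √(r²−h²) = √(5²−0.16²) = 4.997; Combining (union): only the r=5 sphere at (14.5, -1.5) is present, so the union is just that shape — 1 connected region. Overall, the cross-section is a single solid region. The nearest boundary edge runs (12.00, 2.83)→(9.50, -1.50); distance from the point to it = 0.89 mm. The point is inside the cross-section, 0.89 mm from the nearest boundary — within the 1.2 mm shell band (2 × 0.6).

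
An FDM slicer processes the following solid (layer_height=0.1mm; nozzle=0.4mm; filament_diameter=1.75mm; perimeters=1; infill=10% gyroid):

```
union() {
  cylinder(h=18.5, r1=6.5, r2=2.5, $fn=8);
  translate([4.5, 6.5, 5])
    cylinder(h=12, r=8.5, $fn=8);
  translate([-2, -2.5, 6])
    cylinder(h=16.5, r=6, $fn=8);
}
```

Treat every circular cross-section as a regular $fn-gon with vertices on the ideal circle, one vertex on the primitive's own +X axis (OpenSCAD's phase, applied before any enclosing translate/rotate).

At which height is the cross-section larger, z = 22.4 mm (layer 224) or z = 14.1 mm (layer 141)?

Layer 224 (z = 22.4): the cone is absent (z outside [0, 18.5]); the cylinder at (4.5, 6.5) does not reach this height (z outside [5, 17]); the cylinder at (-2, -2.5): section is a regular 8-gon, circumradius r=6 (area = (8/2)·6.000²·sin(360°/8) = 101.82 mm²); Merging all regions: only the r=6 cylinder at (-2, -2.5) is present, so the union is just that shape — area = 101.82 mm². So its area = 101.82 mm². Layer 141 (z = 14.1): the cone: at t=0.762 of its height the radius interpolates to r₁+(r₂−r₁)t = 3.451, giving a regular 8-gon of that circumradius (area = (8/2)·3.451²·sin(360°/8) = 33.69 mm²); the r=8.5 cylinder at (4.5, 6.5) contributes a regular 8-gon of circumradius 8.5 (area = (8/2)·8.500²·sin(360°/8) = 204.35 mm²); the cylinder at (-2, -2.5): section is a regular 8-gon, circumradius r=6 (area = (8/2)·6.000²·sin(360°/8) = 101.82 mm²); Combining (union): the regions partially overlap — summed areas 339.87 mm² minus the doubly-counted overlap 47.93 mm² gives 291.94 mm² — area = 291.94 mm². So its area = 291.94 mm². Layer 141 is larger (291.94 vs 101.82 mm²).

layer 141 (z = 14.1 mm)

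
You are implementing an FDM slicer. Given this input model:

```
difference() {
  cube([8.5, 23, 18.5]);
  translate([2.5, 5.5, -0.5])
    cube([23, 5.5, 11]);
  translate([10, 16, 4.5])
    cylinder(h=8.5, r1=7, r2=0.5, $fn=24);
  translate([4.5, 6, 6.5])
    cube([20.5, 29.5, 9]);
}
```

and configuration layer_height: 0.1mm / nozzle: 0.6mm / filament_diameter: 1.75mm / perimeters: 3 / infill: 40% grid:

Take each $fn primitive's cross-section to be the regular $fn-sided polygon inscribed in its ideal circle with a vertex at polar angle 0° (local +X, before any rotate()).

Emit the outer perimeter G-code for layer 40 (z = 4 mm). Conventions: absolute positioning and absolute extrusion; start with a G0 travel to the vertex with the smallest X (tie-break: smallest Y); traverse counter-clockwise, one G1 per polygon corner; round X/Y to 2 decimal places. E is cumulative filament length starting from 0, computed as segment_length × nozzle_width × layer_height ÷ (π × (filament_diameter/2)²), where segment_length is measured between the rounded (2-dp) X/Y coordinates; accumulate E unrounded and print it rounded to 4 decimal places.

At z = 4 mm: the 8.5×23 cube contributes its full rectangle; the cube at (2.5, 5.5) is present — its section is the full 23×5.5 rectangle; the cone at (10, 16) is not intersected at this z (z outside [4.5, 13]); the cube at (4.5, 6) is not intersected at this z (z outside [6.5, 15.5]); Taking the first minus the rest: starting from the 8.5×23 cube, the 23×5.5 cube at (2.5, 5.5) partially overlaps it — only the 33.00 mm² overlap (of its 126.50 mm²) is removed, clipping the outline — 1 connected region. The outline is a single polygon with 8 vertices. Extrusion per mm of travel: 0.6 × 0.1 / (π × 0.875²) = 0.024945. Accumulating E over each segment gives final E = 1.8709.

G0 X0.00 Y0.00 Z4.00
G1 X8.50 Y0.00 E0.2120
G1 X8.50 Y5.50 E0.3492
G1 X2.50 Y5.50 E0.4989
G1 X2.50 Y11.00 E0.6361
G1 X8.50 Y11.00 E0.7858
G1 X8.50 Y23.00 E1.0851
G1 X0.00 Y23.00 E1.2971
G1 X0.00 Y0.00 E1.8709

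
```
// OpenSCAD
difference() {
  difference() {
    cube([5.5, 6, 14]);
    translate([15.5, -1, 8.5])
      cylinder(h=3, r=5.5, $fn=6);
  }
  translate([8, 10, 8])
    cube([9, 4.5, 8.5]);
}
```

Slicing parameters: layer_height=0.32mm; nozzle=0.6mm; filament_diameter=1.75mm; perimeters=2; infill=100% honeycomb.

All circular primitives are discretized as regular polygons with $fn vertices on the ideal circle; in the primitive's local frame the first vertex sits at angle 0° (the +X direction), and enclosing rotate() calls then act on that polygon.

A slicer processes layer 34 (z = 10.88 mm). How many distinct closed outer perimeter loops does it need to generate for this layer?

1

At z = 10.88 mm: the 5.5×6 cube contributes its full rectangle; the r=5.5 cylinder at (15.5, -1) gives a regular 6-gon of circumradius 5.5 (constant along its height); After the difference (first − rest): starting from the 5.5×6 cube, the r=5.5 cylinder at (15.5, -1) misses the remaining region (no effect) — 1 connected region; the cube at (8, 10) is present — its section is the full 9×4.5 rectangle; After the difference (first − rest): starting from that combined region, the 9×4.5 cube at (8, 10) misses the remaining region (no effect) — 1 connected region. The result has 1 disconnected region.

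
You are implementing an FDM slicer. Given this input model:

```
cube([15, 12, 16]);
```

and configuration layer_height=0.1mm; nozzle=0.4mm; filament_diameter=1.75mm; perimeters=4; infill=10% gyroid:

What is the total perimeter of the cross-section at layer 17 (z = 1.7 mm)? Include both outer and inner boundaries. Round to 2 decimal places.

At z = 1.7 mm: the cube is present — its section is the full 15×12 rectangle (perimeter 54.00 mm). Overall, the cross-section is a single solid region. Total boundary length (outer) = 54.00 mm.

54.00 mm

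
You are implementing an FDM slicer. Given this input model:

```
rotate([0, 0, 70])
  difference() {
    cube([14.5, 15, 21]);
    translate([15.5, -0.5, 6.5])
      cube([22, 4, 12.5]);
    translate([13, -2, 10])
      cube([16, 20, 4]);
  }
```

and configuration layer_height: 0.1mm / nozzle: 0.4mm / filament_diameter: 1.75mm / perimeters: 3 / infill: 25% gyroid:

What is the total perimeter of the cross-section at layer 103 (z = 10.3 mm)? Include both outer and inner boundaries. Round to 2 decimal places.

At z = 10.3 mm: the 14.5×15 cube contributes its full rectangle (perimeter 59.00 mm); the cube at (15.5, -0.5) is present — its section is the full 22×4 rectangle (perimeter 52.00 mm); the cube at (13, -2) (footprint 16×20) is included at this height (perimeter 72.00 mm); Subtracting the remaining from the first: starting from the 14.5×15 cube, the 22×4 cube at (15.5, -0.5) misses the remaining region (no effect); the 16×20 cube at (13, -2) partially overlaps it — only the 22.50 mm² overlap (of its 320.00 mm²) is removed, clipping the outline — boundary = 56.00 mm; (whole slice rotated 70° about Z — lengths, areas and connectivity unchanged). Overall, the cross-section is a single solid region. Total boundary length (outer) = 56.00 mm.

56.00 mm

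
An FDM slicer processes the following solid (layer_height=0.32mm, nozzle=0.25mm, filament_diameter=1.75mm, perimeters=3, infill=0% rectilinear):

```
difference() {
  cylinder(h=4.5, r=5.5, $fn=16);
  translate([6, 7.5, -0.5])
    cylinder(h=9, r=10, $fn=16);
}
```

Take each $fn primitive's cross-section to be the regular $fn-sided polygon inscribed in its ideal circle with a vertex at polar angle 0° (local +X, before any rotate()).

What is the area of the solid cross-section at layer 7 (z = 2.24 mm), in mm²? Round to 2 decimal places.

48.95 mm²

At z = 2.24 mm: the r=5.5 cylinder gives a regular 16-gon of circumradius 5.5 (constant along its height) (area = (16/2)·5.500²·sin(360°/16) = 92.61 mm²); the r=10 cylinder at (6, 7.5) gives a regular 16-gon of circumradius 10 (constant along its height) (area = (16/2)·10.000²·sin(360°/16) = 306.15 mm²); After the difference (first − rest): starting from the r=5.5 cylinder (92.61 mm²), the r=10 cylinder at (6, 7.5) partially overlaps it — only the 43.66 mm² overlap (of its 306.15 mm²) is removed, clipping the outline — area = 48.95 mm². Overall, the cross-section is a single solid region. Net area = 48.95 mm².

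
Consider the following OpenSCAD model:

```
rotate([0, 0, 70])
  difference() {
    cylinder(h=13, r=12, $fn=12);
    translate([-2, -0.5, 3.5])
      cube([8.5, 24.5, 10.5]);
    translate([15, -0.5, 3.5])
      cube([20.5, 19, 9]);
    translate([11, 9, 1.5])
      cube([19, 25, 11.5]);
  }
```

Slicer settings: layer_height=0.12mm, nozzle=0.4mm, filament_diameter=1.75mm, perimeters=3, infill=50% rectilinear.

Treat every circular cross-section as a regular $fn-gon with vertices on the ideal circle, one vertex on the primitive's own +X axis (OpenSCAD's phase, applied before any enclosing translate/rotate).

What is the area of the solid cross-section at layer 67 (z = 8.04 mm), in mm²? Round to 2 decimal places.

332.04 mm²

At z = 8.04 mm: the r=12 cylinder contributes a regular 12-gon of circumradius 12 (area = (12/2)·12.000²·sin(360°/12) = 432.00 mm²); the 8.5×24.5 cube at (-2, -0.5) contributes its full rectangle (area 208.25 mm²); the cube at (15, -0.5) is present — its section is the full 20.5×19 rectangle (area 389.50 mm²); the cube at (11, 9) is present — its section is the full 19×25 rectangle (area 475.00 mm²); After the difference (first − rest): starting from the r=12 cylinder (432.00 mm²), the 8.5×24.5 cube at (-2, -0.5) partially overlaps it — only the 99.96 mm² overlap (of its 208.25 mm²) is removed, clipping the outline; the 20.5×19 cube at (15, -0.5) misses the remaining region (no effect); the 19×25 cube at (11, 9) misses the remaining region (no effect) — area = 332.04 mm²; (whole slice rotated 70° about Z — lengths, areas and connectivity unchanged). Overall, the cross-section is a single solid region. Net area = 332.04 mm².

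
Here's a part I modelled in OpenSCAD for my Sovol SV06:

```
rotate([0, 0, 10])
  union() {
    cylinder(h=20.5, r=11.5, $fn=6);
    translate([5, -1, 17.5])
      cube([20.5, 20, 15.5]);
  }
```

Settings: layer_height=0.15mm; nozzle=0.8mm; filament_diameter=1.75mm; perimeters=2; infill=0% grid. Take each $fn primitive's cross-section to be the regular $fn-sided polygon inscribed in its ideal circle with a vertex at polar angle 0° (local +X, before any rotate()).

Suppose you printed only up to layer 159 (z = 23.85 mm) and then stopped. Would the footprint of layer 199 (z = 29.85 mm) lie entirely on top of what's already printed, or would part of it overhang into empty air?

entirely on top

Compare the two slices. At z = 23.85: the cylinder is absent (z outside [0, 20.5]); the cube at (5, -1) is present — its section is the full 20.5×20 rectangle (area 410.00 mm²); Merging all regions: only the 20.5×20 cube at (5, -1) is present, so the union is just that shape — area = 410.00 mm²; (whole slice rotated 10° about Z — lengths, areas and connectivity unchanged). At z = 29.85: the cylinder is absent (z outside [0, 20.5]); the cube at (5, -1) (footprint 20.5×20) is included at this height (area 410.00 mm²); Merging all regions: only the 20.5×20 cube at (5, -1) is present, so the union is just that shape — area = 410.00 mm²; (rotated 10° about Z; rotation is an isometry so areas/perimeters/island counts are preserved). Checking containment: the cross-section at z = 29.85 is a subset of the cross-section at z = 23.85.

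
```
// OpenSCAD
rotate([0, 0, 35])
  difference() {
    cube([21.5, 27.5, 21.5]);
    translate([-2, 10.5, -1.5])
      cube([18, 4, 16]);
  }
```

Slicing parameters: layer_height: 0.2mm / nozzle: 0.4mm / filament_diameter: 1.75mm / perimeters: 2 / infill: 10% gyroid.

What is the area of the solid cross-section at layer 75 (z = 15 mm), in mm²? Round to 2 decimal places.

591.25 mm²

At z = 15 mm: the cube (footprint 21.5×27.5) is included at this height (area 591.25 mm²); the cube at (-2, 10.5) is not intersected at this z (z outside [-1.5, 14.5]); Subtracting the remaining from the first: none of the subtracted shapes is present at this height, so the 21.5×27.5 cube is unchanged — area = 591.25 mm²; (rotated 35° about Z; rotation is an isometry so areas/perimeters/island counts are preserved). Overall, the cross-section is a single solid region. Net area = 591.25 mm².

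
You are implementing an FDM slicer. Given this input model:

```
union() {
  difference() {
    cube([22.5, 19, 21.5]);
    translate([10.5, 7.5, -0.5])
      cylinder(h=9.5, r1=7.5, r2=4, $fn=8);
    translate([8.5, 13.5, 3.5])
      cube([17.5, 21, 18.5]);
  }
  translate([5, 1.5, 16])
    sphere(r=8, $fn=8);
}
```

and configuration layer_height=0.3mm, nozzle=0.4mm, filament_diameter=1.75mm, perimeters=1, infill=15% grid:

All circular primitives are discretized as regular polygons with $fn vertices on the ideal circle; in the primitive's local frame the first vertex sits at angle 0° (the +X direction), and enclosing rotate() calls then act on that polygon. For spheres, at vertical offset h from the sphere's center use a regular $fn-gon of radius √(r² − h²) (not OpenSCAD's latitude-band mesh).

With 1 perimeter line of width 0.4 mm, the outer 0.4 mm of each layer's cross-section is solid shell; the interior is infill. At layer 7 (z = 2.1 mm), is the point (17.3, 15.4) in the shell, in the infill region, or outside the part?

infill

At z = 2.1 mm: the 22.5×19 cube contributes its full rectangle; the cone at (10.5, 7.5) contributes a regular 8-gon of circumradius 6.542 (interpolated between r1=7.5 and r2=4 at t=0.274); the cube at (8.5, 13.5) does not reach this height (z outside [3.5, 22]); Taking the first minus the rest: starting from the 22.5×19 cube, the cone at (10.5, 7.5) lies wholly inside it (removes its full 121.05 mm² and its 40.06 mm outline becomes a hole wall) — 1 connected region with 1 hole; the sphere at (5, 1.5) is absent (|z−center|=13.900 > r=8); Combining (union): only that combined region is present, so the union is just that shape — 1 connected region with 1 hole. Overall, the cross-section is one region with 1 hole. The nearest boundary edge runs (0.00, 19.00)→(22.50, 19.00); distance from the point to it = 3.60 mm. The point is inside the cross-section and 3.60 mm from the nearest boundary — more than the 0.4 mm shell width (1 × 0.4), so it's in the infill interior.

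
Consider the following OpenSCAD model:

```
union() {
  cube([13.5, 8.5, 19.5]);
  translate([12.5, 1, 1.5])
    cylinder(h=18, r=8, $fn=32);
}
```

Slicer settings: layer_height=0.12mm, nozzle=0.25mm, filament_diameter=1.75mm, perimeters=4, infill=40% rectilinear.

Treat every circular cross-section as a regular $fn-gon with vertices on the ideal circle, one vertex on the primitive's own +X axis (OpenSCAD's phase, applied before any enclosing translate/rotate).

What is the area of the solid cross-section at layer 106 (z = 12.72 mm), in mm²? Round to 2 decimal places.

248.99 mm²

At z = 12.72 mm: the cube is present — its section is the full 13.5×8.5 rectangle (area 114.75 mm²); the r=8 cylinder at (12.5, 1) contributes a regular 32-gon of circumradius 8 (area = (32/2)·8.000²·sin(360°/32) = 199.77 mm²); Taking the union: the regions partially overlap — summed areas 314.52 mm² minus the doubly-counted overlap 65.54 mm² gives 248.99 mm² — area = 248.99 mm². Overall, the cross-section is a single solid region. Net area = 248.99 mm².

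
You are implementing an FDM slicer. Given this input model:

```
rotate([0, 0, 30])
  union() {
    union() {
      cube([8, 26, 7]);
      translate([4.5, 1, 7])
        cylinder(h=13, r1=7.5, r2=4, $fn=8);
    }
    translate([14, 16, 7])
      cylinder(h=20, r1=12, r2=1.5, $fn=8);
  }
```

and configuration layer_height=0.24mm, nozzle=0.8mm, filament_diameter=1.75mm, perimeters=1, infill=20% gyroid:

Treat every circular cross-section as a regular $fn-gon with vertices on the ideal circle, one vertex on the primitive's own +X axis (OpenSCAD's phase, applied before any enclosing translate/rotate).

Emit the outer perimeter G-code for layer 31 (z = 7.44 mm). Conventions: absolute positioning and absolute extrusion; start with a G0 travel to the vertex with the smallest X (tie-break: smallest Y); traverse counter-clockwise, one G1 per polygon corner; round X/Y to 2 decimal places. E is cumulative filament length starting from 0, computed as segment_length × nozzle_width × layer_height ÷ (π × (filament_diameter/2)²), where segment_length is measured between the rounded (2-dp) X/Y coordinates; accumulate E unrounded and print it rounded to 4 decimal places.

At z = 7.44 mm: the cube does not reach this height (z outside [0, 7]); the cone at (4.5, 1) (r1=7.5→r2=4) has section circumradius 7.382 here — a regular 8-gon; Taking the union: only the cone at (4.5, 1) is present, so the union is just that shape — 1 connected region; the cone at (14, 16): at t=0.022 of its height the radius interpolates to r₁+(r₂−r₁)t = 11.769, giving a regular 8-gon of that circumradius; Taking the union: the regions partially overlap (shared area 0.89 mm²), so overlapping operands fuse into one piece — 1 connected region; (rotated 30° about Z; rotation is an isometry so areas/perimeters/island counts are preserved). The outline is a single polygon with 16 vertices. Extrusion per mm of travel: 0.8 × 0.24 / (π × 0.875²) = 0.079824. Accumulating E over each segment gives final E = 8.5974.

G0 X-7.24 Y23.90 Z7.44
G1 X-6.07 Y14.97 E0.7189
G1 X0.85 Y9.66 E1.4152
G1 X-0.29 Y9.51 E1.5070
G1 X-3.73 Y5.03 E1.9579
G1 X-3.00 Y-0.57 E2.4087
G1 X1.49 Y-4.01 E2.8602
G1 X7.09 Y-3.28 E3.3110
G1 X10.53 Y1.21 E3.7625
G1 X9.79 Y6.81 E4.2134
G1 X5.53 Y10.07 E4.6416
G1 X10.01 Y10.66 E5.0023
G1 X15.49 Y17.81 E5.7214
G1 X14.32 Y26.74 E6.4403
G1 X7.17 Y32.22 E7.1594
G1 X-1.76 Y31.05 E7.8783
G1 X-7.24 Y23.90 E8.5974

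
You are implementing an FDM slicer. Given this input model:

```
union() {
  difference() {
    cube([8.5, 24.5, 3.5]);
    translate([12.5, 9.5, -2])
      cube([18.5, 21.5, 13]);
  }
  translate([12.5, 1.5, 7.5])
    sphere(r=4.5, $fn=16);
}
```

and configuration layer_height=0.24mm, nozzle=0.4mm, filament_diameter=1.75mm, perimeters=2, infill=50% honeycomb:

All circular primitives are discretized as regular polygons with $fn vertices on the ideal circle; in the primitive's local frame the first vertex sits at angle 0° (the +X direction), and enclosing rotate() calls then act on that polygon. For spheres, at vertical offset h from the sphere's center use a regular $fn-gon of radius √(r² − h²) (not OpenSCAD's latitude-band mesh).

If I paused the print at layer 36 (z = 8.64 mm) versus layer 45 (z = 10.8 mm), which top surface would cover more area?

layer 36 (z = 8.64 mm)

Layer 36 (z = 8.64): the cube is not intersected at this z (z outside [0, 3.5]); the cube at (12.5, 9.5) is present — its section is the full 18.5×21.5 rectangle (area 397.75 mm²); After the difference (first − rest): the first operand is absent here, so nothing remains; the r=4.5 sphere at (12.5, 1.5) slices to a regular 16-gon of circumradius 4.353 (√(r²−h²) with h=1.14 from center) (area = (16/2)·4.353²·sin(360°/16) = 58.02 mm²); Combining (union): only the r=4.5 sphere at (12.5, 1.5) is present, so the union is just that shape — area = 58.02 mm². So its area = 58.02 mm². Layer 45 (z = 10.8): the cube does not reach this height (z outside [0, 3.5]); the 18.5×21.5 cube at (12.5, 9.5) contributes its full rectangle (area 397.75 mm²); Subtracting the remaining from the first: the first operand is absent here, so nothing remains; the sphere at (12.5, 1.5): section is a regular 16-gon, circumradius = √(r²−h²) = √(4.5²−3.3²) = 3.059 (area = (16/2)·3.059²·sin(360°/16) = 28.66 mm²); Taking the union: only the r=4.5 sphere at (12.5, 1.5) is present, so the union is just that shape — area = 28.66 mm². So its area = 28.66 mm². Layer 36 is larger (58.02 vs 28.66 mm²).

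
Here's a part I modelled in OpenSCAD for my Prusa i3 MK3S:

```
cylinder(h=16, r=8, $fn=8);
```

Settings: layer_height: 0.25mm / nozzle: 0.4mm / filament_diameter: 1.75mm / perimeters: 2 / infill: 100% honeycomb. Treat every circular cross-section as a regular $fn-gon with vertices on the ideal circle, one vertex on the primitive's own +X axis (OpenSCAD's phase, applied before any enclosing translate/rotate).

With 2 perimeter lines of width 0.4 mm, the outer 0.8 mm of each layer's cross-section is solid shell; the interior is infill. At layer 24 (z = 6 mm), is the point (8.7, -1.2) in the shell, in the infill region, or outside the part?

At z = 6 mm: the r=8 cylinder contributes a regular 8-gon of circumradius 8. Overall, the cross-section is a single solid region. The nearest boundary edge runs (5.66, -5.66)→(8.00, 0.00); distance from the point to it = 1.11 mm. The point is not inside any of the regions above, so it lies outside the cross-section (1.11 mm from the nearest boundary).

outside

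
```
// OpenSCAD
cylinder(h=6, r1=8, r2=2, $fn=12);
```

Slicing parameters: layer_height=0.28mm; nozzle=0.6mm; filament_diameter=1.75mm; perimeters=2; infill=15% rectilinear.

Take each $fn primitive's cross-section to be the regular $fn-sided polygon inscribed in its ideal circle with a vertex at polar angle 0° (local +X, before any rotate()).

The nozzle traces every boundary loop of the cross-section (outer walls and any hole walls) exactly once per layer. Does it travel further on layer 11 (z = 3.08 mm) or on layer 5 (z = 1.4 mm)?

Layer 11 (z = 3.08): the cone contributes a regular 12-gon of circumradius 4.920 (interpolated between r1=8 and r2=2 at t=0.513) (perimeter = 2·12·4.920·sin(180°/12) = 30.56 mm). So its perimeter = 30.56 mm. Layer 5 (z = 1.4): the cone: at t=0.233 of its height the radius interpolates to r₁+(r₂−r₁)t = 6.600, giving a regular 12-gon of that circumradius (perimeter = 2·12·6.600·sin(180°/12) = 41.00 mm). So its perimeter = 41.00 mm. Layer 5 is larger (41.00 vs 30.56 mm).

layer 5 (z = 1.4 mm)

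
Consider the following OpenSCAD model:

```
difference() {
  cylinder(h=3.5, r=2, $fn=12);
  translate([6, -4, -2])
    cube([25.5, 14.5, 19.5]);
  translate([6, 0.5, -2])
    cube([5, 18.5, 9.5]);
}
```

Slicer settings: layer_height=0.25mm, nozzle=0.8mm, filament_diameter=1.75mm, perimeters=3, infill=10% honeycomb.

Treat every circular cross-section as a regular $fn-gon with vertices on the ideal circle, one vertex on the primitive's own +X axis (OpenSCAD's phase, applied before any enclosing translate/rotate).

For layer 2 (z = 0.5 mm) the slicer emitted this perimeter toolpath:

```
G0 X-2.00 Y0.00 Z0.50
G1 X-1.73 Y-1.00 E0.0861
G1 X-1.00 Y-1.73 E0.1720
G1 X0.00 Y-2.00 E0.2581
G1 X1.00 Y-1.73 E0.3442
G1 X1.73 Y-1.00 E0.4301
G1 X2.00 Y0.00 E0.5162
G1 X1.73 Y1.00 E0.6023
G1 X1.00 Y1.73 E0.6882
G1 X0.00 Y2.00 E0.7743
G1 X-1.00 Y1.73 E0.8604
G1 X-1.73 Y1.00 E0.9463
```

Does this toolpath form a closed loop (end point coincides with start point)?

Start point (G0): (-2.00, 0.00). End point (last G1): the path does not return to the start — open.

no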